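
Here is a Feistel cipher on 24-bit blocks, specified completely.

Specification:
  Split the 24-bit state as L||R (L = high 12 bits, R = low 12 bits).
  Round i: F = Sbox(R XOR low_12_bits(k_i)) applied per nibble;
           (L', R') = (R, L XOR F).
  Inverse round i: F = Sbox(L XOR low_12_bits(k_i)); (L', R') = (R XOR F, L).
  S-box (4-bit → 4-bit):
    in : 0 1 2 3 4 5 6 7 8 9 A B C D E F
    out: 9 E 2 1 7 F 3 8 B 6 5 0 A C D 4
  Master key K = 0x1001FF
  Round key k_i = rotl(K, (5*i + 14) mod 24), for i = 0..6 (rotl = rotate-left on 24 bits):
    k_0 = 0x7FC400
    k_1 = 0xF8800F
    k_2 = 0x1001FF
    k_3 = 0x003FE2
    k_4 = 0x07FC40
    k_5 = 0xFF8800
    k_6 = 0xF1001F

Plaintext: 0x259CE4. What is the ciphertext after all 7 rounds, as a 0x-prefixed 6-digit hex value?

s_0 = plaintext = 0x259CE4
s_1 = Round(s_0, k_0) = 0xCE498E
s_2 = Round(s_1, k_1) = 0x98EA5A
s_3 = Round(s_2, k_2) = 0xA5A9D1
s_4 = Round(s_3, k_3) = 0x9D194B
s_5 = Round(s_4, k_4) = 0x94B641
s_6 = Round(s_5, k_5) = 0x641435
s_7 = Round(s_6, k_6) = 0x435164

0x435164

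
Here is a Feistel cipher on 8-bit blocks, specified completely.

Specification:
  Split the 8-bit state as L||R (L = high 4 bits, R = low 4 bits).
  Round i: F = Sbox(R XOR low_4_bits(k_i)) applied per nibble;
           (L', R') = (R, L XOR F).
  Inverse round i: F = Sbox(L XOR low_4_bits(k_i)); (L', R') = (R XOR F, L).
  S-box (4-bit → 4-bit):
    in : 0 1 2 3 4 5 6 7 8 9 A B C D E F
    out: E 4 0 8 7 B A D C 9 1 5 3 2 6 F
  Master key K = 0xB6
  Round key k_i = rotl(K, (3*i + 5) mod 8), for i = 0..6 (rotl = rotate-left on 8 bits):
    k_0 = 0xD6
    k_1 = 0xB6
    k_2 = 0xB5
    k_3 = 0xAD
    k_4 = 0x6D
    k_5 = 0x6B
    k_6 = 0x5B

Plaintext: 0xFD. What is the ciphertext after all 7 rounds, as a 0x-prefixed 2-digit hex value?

s_0 = plaintext = 0xFD
s_1 = Round(s_0, k_0) = 0xDA
s_2 = Round(s_1, k_1) = 0xAE
s_3 = Round(s_2, k_2) = 0xEF
s_4 = Round(s_3, k_3) = 0xFE
s_5 = Round(s_4, k_4) = 0xE7
s_6 = Round(s_5, k_5) = 0x7D
s_7 = Round(s_6, k_6) = 0xDD

0xDD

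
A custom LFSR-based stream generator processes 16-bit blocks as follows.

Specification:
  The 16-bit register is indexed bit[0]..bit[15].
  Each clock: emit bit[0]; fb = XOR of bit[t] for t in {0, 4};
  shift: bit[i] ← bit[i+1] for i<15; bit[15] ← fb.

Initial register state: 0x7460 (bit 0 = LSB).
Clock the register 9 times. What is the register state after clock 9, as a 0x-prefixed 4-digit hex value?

0x933A

reg_0 = 0x7460
clock 1: out=0, reg = 0x3A30
clock 2: out=0, reg = 0x9D18
clock 3: out=0, reg = 0xCE8C
clock 4: out=0, reg = 0x6746
clock 5: out=0, reg = 0x33A3
clock 6: out=1, reg = 0x99D1
clock 7: out=1, reg = 0x4CE8
clock 8: out=0, reg = 0x2674
clock 9: out=0, reg = 0x933A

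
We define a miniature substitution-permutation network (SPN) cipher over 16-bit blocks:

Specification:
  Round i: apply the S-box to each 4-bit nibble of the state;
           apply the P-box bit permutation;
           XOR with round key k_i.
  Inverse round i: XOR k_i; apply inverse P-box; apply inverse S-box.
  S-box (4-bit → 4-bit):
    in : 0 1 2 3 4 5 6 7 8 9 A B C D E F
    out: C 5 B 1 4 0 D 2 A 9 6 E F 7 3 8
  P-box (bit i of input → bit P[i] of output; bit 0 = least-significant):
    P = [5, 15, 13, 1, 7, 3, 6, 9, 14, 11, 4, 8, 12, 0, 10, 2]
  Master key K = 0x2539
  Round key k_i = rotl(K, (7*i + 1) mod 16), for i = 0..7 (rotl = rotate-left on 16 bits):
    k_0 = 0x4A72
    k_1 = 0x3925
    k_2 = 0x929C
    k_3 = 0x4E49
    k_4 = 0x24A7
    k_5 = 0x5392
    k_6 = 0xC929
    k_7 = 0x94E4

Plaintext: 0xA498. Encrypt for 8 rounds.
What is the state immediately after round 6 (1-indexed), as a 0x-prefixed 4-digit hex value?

0x20D2

s_0 = plaintext = 0xA498
s_1 = Round(s_0, k_0) = 0xCCE1
s_2 = Round(s_1, k_1) = 0x4498
s_3 = Round(s_2, k_2) = 0x140E
s_4 = Round(s_3, k_3) = 0xD839
s_5 = Round(s_4, k_4) = 0x3904
s_6 = Round(s_5, k_5) = 0x20D2
s_7 = Round(s_6, k_6) = 0x58D6
s_8 = Round(s_7, k_7) = 0xBD0E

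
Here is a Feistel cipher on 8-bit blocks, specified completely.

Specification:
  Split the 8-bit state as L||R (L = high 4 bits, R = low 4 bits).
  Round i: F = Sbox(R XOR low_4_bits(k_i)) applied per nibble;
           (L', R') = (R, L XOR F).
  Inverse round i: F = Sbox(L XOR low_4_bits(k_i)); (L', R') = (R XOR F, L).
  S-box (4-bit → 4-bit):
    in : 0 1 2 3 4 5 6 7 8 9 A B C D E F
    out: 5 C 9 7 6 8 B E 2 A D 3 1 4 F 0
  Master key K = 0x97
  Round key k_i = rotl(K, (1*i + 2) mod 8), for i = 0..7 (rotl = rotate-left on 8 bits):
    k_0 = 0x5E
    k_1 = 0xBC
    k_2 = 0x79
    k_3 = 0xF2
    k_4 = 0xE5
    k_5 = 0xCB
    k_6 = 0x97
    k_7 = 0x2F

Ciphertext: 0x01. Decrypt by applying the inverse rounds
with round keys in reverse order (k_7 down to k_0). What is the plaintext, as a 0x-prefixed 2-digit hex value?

s_0 = ciphertext = 0x01
s_1 = InvRound(s_0, k_7) = 0x10
s_2 = InvRound(s_1, k_6) = 0xB1
s_3 = InvRound(s_2, k_5) = 0x4B
s_4 = InvRound(s_3, k_4) = 0x74
s_5 = InvRound(s_4, k_3) = 0xC7
s_6 = InvRound(s_5, k_2) = 0xFC
s_7 = InvRound(s_6, k_1) = 0xBF
s_8 = InvRound(s_7, k_0) = 0x7B

0x7B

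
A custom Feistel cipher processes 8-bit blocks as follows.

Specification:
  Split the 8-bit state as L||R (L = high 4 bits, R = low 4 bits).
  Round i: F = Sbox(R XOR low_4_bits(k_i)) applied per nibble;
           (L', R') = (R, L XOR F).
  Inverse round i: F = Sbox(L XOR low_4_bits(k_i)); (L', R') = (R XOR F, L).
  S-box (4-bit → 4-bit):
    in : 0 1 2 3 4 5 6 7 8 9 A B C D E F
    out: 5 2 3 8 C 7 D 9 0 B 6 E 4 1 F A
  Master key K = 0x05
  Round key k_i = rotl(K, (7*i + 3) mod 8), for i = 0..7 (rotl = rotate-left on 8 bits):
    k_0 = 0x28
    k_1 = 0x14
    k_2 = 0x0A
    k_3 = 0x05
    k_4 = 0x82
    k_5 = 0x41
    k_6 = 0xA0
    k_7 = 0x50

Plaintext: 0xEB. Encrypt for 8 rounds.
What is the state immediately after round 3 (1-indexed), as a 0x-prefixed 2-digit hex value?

0x85

s_0 = plaintext = 0xEB
s_1 = Round(s_0, k_0) = 0xB6
s_2 = Round(s_1, k_1) = 0x68
s_3 = Round(s_2, k_2) = 0x85
s_4 = Round(s_3, k_3) = 0x5D
s_5 = Round(s_4, k_4) = 0xDF
s_6 = Round(s_5, k_5) = 0xF2
s_7 = Round(s_6, k_6) = 0x2C
s_8 = Round(s_7, k_7) = 0xC6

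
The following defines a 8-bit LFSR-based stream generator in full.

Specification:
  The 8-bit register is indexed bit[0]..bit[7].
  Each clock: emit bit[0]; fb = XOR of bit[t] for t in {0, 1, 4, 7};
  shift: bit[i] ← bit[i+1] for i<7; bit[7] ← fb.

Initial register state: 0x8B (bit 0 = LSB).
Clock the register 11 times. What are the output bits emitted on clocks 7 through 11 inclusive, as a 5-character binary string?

reg_0 = 0x8B
clock 1: out=1, reg = 0xC5
clock 2: out=1, reg = 0x62
clock 3: out=0, reg = 0xB1
clock 4: out=1, reg = 0xD8
clock 5: out=0, reg = 0x6C
clock 6: out=0, reg = 0x36
clock 7: out=0, reg = 0x1B
clock 8: out=1, reg = 0x8D
clock 9: out=1, reg = 0x46
clock 10: out=0, reg = 0xA3
clock 11: out=1, reg = 0xD1

01101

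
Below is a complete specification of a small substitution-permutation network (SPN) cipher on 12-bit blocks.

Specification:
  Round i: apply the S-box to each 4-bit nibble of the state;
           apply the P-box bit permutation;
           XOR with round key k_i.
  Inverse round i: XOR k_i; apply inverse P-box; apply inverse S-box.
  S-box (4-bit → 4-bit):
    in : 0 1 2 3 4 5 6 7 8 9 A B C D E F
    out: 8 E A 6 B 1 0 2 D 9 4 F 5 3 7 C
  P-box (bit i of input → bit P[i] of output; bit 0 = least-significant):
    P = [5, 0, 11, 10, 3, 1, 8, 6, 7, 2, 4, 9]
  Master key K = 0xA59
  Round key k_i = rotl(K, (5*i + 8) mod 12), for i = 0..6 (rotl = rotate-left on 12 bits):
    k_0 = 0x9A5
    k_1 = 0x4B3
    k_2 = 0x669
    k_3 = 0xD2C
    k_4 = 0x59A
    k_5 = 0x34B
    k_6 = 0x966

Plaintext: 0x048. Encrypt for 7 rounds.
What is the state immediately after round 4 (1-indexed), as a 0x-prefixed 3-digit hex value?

0x6AD

s_0 = plaintext = 0x048
s_1 = Round(s_0, k_0) = 0x7CF
s_2 = Round(s_1, k_1) = 0x9BF
s_3 = Round(s_2, k_2) = 0x9A3
s_4 = Round(s_3, k_3) = 0x6AD
s_5 = Round(s_4, k_4) = 0x4BB
s_6 = Round(s_5, k_5) = 0xCA4
s_7 = Round(s_6, k_6) = 0xCD7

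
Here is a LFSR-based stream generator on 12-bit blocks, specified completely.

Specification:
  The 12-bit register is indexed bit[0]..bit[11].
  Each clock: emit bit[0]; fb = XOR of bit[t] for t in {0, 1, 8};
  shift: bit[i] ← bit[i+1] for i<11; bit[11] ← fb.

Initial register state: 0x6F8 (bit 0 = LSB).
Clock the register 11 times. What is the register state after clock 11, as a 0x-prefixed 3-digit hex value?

0xF44

reg_0 = 0x6F8
clock 1: out=0, reg = 0x37C
clock 2: out=0, reg = 0x9BE
clock 3: out=0, reg = 0x4DF
clock 4: out=1, reg = 0x26F
clock 5: out=1, reg = 0x137
clock 6: out=1, reg = 0x89B
clock 7: out=1, reg = 0x44D
clock 8: out=1, reg = 0xA26
clock 9: out=0, reg = 0xD13
clock 10: out=1, reg = 0xE89
clock 11: out=1, reg = 0xF44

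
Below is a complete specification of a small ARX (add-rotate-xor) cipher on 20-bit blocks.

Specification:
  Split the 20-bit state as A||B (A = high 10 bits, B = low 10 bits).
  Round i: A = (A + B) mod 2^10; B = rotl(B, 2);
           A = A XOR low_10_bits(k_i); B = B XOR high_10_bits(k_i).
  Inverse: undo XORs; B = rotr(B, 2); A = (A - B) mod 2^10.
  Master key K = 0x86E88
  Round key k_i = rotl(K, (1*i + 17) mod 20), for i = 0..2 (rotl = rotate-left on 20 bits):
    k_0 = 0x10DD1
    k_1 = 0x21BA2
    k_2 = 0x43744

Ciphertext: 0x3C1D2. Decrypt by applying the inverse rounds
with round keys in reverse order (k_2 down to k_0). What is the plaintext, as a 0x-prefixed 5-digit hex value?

s_0 = ciphertext = 0x3C1D2
s_1 = InvRound(s_0, k_2) = 0x1F737
s_2 = InvRound(s_1, k_1) = 0x7CDEC
s_3 = InvRound(s_2, k_0) = 0x2DF6B

0x2DF6B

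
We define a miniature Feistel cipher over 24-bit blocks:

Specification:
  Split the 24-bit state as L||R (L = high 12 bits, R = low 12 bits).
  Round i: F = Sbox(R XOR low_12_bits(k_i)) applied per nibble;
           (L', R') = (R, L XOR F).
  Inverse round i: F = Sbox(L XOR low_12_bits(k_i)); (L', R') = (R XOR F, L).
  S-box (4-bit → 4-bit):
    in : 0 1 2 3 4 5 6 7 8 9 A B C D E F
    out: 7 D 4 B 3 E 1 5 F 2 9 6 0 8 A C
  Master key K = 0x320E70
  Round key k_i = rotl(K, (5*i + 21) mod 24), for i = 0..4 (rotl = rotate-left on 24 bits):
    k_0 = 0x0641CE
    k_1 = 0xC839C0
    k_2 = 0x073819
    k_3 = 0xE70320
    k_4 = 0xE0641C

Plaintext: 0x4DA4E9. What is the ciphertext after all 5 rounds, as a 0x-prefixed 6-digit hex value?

0xF19931

s_0 = plaintext = 0x4DA4E9
s_1 = Round(s_0, k_0) = 0x4E9A9F
s_2 = Round(s_1, k_1) = 0xA9FF05
s_3 = Round(s_2, k_2) = 0xF05F4F
s_4 = Round(s_3, k_3) = 0xF4FF19
s_5 = Round(s_4, k_4) = 0xF19931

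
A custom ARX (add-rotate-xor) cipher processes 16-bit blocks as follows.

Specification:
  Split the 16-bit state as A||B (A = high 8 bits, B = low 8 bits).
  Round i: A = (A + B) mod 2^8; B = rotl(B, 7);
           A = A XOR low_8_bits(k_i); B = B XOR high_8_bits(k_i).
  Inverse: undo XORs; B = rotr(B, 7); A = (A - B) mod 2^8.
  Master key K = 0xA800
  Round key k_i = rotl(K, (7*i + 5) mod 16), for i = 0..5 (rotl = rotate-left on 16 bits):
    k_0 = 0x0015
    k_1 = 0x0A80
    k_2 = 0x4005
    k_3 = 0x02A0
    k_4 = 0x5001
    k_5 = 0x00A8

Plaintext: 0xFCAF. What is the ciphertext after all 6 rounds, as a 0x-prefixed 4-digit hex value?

0x71BE

s_0 = plaintext = 0xFCAF
s_1 = Round(s_0, k_0) = 0xBED7
s_2 = Round(s_1, k_1) = 0x15E1
s_3 = Round(s_2, k_2) = 0xF3B0
s_4 = Round(s_3, k_3) = 0x035A
s_5 = Round(s_4, k_4) = 0x5C7D
s_6 = Round(s_5, k_5) = 0x71BE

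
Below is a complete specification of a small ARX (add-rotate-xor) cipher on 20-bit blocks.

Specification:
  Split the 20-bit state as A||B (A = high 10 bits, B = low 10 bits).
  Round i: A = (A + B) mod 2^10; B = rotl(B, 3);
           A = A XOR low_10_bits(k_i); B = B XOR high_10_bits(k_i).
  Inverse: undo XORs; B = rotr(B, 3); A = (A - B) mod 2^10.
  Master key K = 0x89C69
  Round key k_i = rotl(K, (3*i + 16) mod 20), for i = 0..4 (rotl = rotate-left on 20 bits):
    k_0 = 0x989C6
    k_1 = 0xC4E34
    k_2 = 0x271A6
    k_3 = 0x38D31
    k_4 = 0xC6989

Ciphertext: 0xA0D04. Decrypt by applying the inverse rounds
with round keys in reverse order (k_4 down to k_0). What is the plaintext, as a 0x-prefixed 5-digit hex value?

0x9D1A0

s_0 = ciphertext = 0xA0D04
s_1 = InvRound(s_0, k_4) = 0xF1F43
s_2 = InvRound(s_1, k_3) = 0xA0874
s_3 = InvRound(s_2, k_2) = 0xC1C1D
s_4 = InvRound(s_3, k_1) = 0x74B61
s_5 = InvRound(s_4, k_0) = 0x9D1A0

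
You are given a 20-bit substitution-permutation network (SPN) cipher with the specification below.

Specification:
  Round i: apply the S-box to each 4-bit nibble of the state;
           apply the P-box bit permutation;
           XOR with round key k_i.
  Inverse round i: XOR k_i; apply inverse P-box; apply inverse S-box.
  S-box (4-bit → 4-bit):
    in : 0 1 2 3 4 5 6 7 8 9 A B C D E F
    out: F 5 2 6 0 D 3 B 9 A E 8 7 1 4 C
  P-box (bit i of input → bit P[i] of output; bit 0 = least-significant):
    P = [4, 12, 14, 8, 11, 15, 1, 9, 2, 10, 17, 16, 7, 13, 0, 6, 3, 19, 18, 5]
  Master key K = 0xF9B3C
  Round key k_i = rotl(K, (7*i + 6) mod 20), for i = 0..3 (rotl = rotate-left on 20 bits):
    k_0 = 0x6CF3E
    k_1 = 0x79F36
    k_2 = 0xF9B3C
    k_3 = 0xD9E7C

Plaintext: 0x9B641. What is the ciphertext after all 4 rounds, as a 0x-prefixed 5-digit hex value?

0x87917

s_0 = plaintext = 0x9B641
s_1 = Round(s_0, k_0) = 0xE8B4A
s_2 = Round(s_1, k_1) = 0x2CEF6
s_3 = Round(s_2, k_2) = 0x5A9AF
s_4 = Round(s_3, k_3) = 0x87917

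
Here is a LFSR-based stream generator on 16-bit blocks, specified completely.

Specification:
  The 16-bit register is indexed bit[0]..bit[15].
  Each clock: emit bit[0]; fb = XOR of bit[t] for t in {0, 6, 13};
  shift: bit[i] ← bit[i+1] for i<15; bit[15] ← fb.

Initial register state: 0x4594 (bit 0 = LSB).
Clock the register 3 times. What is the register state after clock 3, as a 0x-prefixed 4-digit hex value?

reg_0 = 0x4594
clock 1: out=0, reg = 0x22CA
clock 2: out=0, reg = 0x1165
clock 3: out=1, reg = 0x08B2

0x08B2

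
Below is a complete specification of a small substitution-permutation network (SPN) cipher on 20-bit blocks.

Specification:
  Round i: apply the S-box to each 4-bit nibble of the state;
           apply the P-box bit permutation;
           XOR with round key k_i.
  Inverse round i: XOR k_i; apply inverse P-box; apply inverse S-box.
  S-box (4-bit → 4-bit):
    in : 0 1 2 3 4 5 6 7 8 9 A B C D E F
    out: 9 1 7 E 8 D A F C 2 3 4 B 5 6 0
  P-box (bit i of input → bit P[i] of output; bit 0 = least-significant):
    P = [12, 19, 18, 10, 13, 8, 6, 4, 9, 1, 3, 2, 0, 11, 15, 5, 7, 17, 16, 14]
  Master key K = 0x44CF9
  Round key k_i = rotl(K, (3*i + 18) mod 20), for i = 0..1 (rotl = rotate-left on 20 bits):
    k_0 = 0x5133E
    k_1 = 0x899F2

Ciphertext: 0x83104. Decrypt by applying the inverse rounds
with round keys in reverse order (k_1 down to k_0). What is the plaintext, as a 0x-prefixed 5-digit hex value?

0xF0F28

s_0 = ciphertext = 0x83104
s_1 = InvRound(s_0, k_1) = 0x1365F
s_2 = InvRound(s_1, k_0) = 0xF0F28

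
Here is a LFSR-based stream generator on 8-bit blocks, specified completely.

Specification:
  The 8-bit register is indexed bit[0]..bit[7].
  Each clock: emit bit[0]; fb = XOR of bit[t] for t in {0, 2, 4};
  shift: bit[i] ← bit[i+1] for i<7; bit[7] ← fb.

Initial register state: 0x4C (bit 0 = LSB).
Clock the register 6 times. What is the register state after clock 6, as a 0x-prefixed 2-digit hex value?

0xAD

reg_0 = 0x4C
clock 1: out=0, reg = 0xA6
clock 2: out=0, reg = 0xD3
clock 3: out=1, reg = 0x69
clock 4: out=1, reg = 0xB4
clock 5: out=0, reg = 0x5A
clock 6: out=0, reg = 0xAD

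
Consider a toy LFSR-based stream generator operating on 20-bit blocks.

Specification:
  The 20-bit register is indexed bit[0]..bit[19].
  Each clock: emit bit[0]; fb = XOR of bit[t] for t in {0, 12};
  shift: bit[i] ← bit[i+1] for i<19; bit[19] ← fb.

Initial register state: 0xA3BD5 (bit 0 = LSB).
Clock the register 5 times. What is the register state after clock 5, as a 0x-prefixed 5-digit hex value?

0xB51DE

reg_0 = 0xA3BD5
clock 1: out=1, reg = 0x51DEA
clock 2: out=0, reg = 0xA8EF5
clock 3: out=1, reg = 0xD477A
clock 4: out=0, reg = 0x6A3BD
clock 5: out=1, reg = 0xB51DE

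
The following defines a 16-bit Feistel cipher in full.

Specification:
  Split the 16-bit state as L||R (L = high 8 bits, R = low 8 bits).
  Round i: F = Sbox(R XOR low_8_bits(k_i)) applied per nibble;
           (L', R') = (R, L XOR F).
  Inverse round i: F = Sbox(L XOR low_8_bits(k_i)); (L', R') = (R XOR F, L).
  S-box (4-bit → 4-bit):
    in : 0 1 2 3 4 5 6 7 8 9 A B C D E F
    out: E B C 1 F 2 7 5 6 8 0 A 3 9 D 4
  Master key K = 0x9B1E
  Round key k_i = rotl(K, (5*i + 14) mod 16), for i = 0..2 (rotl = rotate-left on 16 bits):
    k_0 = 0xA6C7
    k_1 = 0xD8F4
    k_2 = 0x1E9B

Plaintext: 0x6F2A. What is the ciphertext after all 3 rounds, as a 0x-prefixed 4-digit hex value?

0xD64F

s_0 = plaintext = 0x6F2A
s_1 = Round(s_0, k_0) = 0x2AB6
s_2 = Round(s_1, k_1) = 0xB6D6
s_3 = Round(s_2, k_2) = 0xD64F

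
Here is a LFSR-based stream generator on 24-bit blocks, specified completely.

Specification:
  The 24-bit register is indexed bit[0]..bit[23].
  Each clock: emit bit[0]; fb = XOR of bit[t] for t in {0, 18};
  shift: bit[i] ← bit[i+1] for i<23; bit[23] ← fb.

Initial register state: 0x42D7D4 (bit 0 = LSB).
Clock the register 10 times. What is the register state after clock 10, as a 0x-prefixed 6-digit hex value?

reg_0 = 0x42D7D4
clock 1: out=0, reg = 0x216BEA
clock 2: out=0, reg = 0x10B5F5
clock 3: out=1, reg = 0x885AFA
clock 4: out=0, reg = 0x442D7D
clock 5: out=1, reg = 0x2216BE
clock 6: out=0, reg = 0x110B5F
clock 7: out=1, reg = 0x8885AF
clock 8: out=1, reg = 0xC442D7
clock 9: out=1, reg = 0x62216B
clock 10: out=1, reg = 0xB110B5

0xB110B5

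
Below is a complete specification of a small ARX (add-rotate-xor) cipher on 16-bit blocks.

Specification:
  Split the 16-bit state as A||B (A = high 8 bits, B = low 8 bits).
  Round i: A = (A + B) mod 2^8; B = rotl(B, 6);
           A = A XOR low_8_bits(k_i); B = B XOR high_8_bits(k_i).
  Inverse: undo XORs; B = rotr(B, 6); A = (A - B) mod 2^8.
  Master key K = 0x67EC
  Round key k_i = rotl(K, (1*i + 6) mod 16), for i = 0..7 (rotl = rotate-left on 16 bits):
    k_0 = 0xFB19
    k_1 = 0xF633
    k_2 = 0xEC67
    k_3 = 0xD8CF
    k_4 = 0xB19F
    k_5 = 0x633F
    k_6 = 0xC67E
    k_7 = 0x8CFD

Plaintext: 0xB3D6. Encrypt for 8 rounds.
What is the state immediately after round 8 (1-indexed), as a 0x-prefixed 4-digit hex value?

s_0 = plaintext = 0xB3D6
s_1 = Round(s_0, k_0) = 0x904E
s_2 = Round(s_1, k_1) = 0xED65
s_3 = Round(s_2, k_2) = 0x35B5
s_4 = Round(s_3, k_3) = 0x25B5
s_5 = Round(s_4, k_4) = 0x45DC
s_6 = Round(s_5, k_5) = 0x1E54
s_7 = Round(s_6, k_6) = 0x0CD3
s_8 = Round(s_7, k_7) = 0x2278

0x2278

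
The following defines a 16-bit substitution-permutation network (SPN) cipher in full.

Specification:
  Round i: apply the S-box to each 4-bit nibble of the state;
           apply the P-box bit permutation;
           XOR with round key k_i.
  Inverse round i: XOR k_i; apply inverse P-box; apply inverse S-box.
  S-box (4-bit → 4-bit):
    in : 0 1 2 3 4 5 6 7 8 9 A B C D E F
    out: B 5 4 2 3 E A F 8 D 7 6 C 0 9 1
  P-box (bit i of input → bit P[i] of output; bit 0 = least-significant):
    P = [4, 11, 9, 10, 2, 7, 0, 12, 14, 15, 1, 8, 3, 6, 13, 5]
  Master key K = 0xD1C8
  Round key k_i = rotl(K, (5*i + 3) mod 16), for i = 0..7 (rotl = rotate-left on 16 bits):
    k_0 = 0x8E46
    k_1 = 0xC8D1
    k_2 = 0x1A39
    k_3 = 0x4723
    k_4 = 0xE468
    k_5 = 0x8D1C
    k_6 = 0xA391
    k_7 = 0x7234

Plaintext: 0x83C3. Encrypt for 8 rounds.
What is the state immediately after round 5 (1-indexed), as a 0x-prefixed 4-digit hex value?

s_0 = plaintext = 0x83C3
s_1 = Round(s_0, k_0) = 0x1667
s_2 = Round(s_1, k_1) = 0x7749
s_3 = Round(s_2, k_2) = 0xFDC7
s_4 = Round(s_3, k_3) = 0x593A
s_5 = Round(s_4, k_4) = 0x8F9A
s_6 = Round(s_5, k_5) = 0xD729
s_7 = Round(s_6, k_6) = 0x6482
s_8 = Round(s_7, k_7) = 0xA054

0x8F9A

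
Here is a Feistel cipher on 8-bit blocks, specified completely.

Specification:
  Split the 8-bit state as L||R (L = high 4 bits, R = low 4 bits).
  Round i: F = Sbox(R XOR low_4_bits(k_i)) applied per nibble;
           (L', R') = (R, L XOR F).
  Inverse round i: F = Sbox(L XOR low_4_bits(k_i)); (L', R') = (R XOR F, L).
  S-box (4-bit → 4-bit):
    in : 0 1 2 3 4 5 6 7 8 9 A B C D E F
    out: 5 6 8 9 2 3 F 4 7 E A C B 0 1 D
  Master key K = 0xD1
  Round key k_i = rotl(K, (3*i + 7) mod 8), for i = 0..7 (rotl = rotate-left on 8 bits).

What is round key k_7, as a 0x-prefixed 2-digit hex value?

0x1D

K = 0xD1
k_0 = rotl(K, (3*0+7) mod 8) = rotl(K, 7) = 0xE8
k_1 = rotl(K, (3*1+7) mod 8) = rotl(K, 2) = 0x47
k_2 = rotl(K, (3*2+7) mod 8) = rotl(K, 5) = 0x3A
k_3 = rotl(K, (3*3+7) mod 8) = rotl(K, 0) = 0xD1
k_4 = rotl(K, (3*4+7) mod 8) = rotl(K, 3) = 0x8E
k_5 = rotl(K, (3*5+7) mod 8) = rotl(K, 6) = 0x74
k_6 = rotl(K, (3*6+7) mod 8) = rotl(K, 1) = 0xA3
k_7 = rotl(K, (3*7+7) mod 8) = rotl(K, 4) = 0x1D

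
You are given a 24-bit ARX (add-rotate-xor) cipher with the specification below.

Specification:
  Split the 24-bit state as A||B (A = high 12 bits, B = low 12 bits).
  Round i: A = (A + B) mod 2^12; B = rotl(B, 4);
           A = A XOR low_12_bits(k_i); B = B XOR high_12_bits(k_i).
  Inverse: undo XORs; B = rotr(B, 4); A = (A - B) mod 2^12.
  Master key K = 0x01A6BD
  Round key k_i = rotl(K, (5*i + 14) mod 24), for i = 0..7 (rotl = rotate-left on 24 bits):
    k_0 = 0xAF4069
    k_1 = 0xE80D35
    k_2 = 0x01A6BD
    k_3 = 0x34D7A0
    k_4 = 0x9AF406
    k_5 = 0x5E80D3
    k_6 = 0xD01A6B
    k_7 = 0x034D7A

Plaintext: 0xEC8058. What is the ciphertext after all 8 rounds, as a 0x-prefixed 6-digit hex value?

s_0 = plaintext = 0xEC8058
s_1 = Round(s_0, k_0) = 0xF49F74
s_2 = Round(s_1, k_1) = 0x3889CF
s_3 = Round(s_2, k_2) = 0xBEACE3
s_4 = Round(s_3, k_3) = 0xF6DD71
s_5 = Round(s_4, k_4) = 0x8D8EB2
s_6 = Round(s_5, k_5) = 0x759EC6
s_7 = Round(s_6, k_6) = 0xC7416F
s_8 = Round(s_7, k_7) = 0x0996C5

0x0996C5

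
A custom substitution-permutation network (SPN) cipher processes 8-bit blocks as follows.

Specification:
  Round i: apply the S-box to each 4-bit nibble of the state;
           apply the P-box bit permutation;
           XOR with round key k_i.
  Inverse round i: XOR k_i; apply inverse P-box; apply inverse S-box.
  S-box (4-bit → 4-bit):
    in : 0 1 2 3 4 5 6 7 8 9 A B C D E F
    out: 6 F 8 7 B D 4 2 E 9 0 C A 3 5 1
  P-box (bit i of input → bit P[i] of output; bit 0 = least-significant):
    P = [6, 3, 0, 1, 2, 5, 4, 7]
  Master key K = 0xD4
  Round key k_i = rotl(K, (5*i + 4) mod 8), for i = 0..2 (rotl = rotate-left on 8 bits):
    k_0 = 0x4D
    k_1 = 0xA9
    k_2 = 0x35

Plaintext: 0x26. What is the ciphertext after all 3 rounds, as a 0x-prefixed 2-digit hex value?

0x4C

s_0 = plaintext = 0x26
s_1 = Round(s_0, k_0) = 0xCC
s_2 = Round(s_1, k_1) = 0x03
s_3 = Round(s_2, k_2) = 0x4C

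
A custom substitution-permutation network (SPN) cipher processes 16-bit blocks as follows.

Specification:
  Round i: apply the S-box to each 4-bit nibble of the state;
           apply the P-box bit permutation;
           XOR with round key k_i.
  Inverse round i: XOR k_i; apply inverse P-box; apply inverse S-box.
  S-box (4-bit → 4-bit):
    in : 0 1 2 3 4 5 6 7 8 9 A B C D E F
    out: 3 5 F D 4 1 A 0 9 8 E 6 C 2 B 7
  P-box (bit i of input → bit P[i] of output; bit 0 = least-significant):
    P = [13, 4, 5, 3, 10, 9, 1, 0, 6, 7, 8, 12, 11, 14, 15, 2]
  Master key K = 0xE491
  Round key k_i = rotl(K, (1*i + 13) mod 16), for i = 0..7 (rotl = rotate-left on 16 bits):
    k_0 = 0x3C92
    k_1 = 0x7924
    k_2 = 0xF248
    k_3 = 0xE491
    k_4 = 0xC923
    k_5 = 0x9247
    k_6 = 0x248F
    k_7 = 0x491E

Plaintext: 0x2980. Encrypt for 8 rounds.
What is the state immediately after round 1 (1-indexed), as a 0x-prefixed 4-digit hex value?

0xC087

s_0 = plaintext = 0x2980
s_1 = Round(s_0, k_0) = 0xC087
s_2 = Round(s_1, k_1) = 0xFDE1
s_3 = Round(s_2, k_2) = 0x1CE9
s_4 = Round(s_3, k_3) = 0x7B98
s_5 = Round(s_4, k_4) = 0xE8AA
s_6 = Round(s_5, k_5) = 0xC838
s_7 = Round(s_6, k_6) = 0x90C0
s_8 = Round(s_7, k_7) = 0x69C9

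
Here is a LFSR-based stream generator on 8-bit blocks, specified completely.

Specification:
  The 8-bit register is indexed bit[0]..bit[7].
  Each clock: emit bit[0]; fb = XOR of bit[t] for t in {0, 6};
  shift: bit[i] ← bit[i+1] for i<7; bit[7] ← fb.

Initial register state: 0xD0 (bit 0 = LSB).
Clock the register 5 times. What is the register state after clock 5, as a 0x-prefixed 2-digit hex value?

reg_0 = 0xD0
clock 1: out=0, reg = 0xE8
clock 2: out=0, reg = 0xF4
clock 3: out=0, reg = 0xFA
clock 4: out=0, reg = 0xFD
clock 5: out=1, reg = 0x7E

0x7E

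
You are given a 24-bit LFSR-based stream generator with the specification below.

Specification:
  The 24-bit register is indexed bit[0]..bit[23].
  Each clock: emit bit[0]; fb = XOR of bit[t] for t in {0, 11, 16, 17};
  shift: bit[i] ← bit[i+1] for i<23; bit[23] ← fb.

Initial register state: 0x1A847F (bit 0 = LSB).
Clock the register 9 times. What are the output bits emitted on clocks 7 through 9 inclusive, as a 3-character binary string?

reg_0 = 0x1A847F
clock 1: out=1, reg = 0x0D423F
clock 2: out=1, reg = 0x06A11F
clock 3: out=1, reg = 0x03508F
clock 4: out=1, reg = 0x81A847
clock 5: out=1, reg = 0xC0D423
clock 6: out=1, reg = 0xE06A11
clock 7: out=1, reg = 0x703508
clock 8: out=0, reg = 0x381A84
clock 9: out=0, reg = 0x9C0D42

100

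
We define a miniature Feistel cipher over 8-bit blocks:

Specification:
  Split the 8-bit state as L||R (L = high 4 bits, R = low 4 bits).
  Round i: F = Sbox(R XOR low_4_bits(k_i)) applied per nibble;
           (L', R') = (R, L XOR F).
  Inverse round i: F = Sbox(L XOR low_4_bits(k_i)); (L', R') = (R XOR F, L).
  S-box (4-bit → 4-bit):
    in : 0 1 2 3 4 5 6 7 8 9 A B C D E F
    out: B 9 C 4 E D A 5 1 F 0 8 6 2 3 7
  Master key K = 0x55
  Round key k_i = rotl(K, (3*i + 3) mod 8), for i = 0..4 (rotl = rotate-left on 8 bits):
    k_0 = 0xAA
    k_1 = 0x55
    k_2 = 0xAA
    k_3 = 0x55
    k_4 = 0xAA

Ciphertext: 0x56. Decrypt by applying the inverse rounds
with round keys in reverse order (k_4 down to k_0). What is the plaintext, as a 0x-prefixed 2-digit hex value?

s_0 = ciphertext = 0x56
s_1 = InvRound(s_0, k_4) = 0x15
s_2 = InvRound(s_1, k_3) = 0xB1
s_3 = InvRound(s_2, k_2) = 0x8B
s_4 = InvRound(s_3, k_1) = 0x98
s_5 = InvRound(s_4, k_0) = 0xC9

0xC9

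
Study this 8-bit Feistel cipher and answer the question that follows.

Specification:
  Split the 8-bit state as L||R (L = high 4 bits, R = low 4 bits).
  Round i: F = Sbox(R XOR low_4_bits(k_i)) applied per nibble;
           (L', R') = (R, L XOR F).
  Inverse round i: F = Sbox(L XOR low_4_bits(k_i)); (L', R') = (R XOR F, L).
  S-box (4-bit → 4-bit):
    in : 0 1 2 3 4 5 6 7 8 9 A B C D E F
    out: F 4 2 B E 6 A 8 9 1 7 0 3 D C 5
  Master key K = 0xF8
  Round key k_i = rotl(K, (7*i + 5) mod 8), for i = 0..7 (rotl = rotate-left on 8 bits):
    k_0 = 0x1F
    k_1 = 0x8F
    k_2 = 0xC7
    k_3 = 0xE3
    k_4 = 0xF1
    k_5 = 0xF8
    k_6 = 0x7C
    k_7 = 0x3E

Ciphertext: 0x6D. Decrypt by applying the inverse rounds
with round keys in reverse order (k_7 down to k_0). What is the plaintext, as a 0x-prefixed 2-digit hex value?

s_0 = ciphertext = 0x6D
s_1 = InvRound(s_0, k_7) = 0x46
s_2 = InvRound(s_1, k_6) = 0xF4
s_3 = InvRound(s_2, k_5) = 0xCF
s_4 = InvRound(s_3, k_4) = 0x2C
s_5 = InvRound(s_4, k_3) = 0x82
s_6 = InvRound(s_5, k_2) = 0x78
s_7 = InvRound(s_6, k_1) = 0x17
s_8 = InvRound(s_7, k_0) = 0xB1

0xB1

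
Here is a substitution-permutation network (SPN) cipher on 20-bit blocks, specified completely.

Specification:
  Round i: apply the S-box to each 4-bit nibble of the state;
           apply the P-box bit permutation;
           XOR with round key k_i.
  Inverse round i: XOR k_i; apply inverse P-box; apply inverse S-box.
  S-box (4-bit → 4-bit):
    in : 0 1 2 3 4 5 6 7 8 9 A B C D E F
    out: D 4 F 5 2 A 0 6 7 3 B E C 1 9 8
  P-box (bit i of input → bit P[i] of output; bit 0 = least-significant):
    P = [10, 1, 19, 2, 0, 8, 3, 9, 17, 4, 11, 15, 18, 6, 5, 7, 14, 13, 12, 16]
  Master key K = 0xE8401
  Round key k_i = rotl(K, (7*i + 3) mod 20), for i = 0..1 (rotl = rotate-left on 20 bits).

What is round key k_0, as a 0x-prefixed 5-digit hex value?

K = 0xE8401
k_0 = rotl(K, (7*0+3) mod 20) = rotl(K, 3) = 0x4200F

0x4200F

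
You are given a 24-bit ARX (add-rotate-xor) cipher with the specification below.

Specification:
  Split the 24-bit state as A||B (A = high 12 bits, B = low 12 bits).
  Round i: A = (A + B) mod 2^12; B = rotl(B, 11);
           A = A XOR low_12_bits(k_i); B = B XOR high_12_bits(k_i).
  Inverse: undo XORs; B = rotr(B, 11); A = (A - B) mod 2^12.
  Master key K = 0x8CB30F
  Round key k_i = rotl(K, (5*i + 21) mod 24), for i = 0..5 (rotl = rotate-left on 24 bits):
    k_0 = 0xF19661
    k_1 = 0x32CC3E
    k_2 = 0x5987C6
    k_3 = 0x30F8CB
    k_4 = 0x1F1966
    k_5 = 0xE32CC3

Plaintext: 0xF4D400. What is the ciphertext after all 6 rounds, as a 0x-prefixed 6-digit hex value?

0x060A60

s_0 = plaintext = 0xF4D400
s_1 = Round(s_0, k_0) = 0x52CD19
s_2 = Round(s_1, k_1) = 0xE7BDA0
s_3 = Round(s_2, k_2) = 0xBDD348
s_4 = Round(s_3, k_3) = 0x7EE2AB
s_5 = Round(s_4, k_4) = 0x3FF8A4
s_6 = Round(s_5, k_5) = 0x060A60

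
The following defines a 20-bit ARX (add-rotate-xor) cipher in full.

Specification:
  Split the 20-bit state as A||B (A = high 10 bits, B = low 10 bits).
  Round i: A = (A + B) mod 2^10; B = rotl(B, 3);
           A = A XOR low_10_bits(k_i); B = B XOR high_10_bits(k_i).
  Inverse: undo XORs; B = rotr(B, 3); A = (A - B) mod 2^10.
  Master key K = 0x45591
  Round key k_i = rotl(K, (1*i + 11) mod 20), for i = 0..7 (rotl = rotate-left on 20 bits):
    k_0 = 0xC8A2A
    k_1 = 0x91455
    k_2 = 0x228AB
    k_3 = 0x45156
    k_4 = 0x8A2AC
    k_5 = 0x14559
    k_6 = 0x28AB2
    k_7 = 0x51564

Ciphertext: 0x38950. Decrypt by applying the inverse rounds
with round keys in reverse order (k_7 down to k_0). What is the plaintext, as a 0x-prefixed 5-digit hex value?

0x8C929

s_0 = ciphertext = 0x38950
s_1 = InvRound(s_0, k_7) = 0xC1282
s_2 = InvRound(s_1, k_6) = 0x5C844
s_3 = InvRound(s_2, k_5) = 0x6A682
s_4 = InvRound(s_3, k_4) = 0x7C115
s_5 = InvRound(s_4, k_3) = 0x09880
s_6 = InvRound(s_5, k_2) = 0xE3101
s_7 = InvRound(s_6, k_1) = 0x5C668
s_8 = InvRound(s_7, k_0) = 0x8C929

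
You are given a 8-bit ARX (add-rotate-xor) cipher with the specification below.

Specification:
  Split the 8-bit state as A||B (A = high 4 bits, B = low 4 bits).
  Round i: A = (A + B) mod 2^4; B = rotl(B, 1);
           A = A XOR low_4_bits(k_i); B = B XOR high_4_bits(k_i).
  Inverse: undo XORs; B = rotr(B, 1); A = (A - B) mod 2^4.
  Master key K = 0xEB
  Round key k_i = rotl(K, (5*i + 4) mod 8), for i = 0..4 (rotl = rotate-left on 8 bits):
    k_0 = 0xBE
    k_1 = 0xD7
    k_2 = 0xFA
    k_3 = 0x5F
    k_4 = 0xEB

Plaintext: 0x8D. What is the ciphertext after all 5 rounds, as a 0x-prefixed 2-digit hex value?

0xE5

s_0 = plaintext = 0x8D
s_1 = Round(s_0, k_0) = 0xB0
s_2 = Round(s_1, k_1) = 0xCD
s_3 = Round(s_2, k_2) = 0x34
s_4 = Round(s_3, k_3) = 0x8D
s_5 = Round(s_4, k_4) = 0xE5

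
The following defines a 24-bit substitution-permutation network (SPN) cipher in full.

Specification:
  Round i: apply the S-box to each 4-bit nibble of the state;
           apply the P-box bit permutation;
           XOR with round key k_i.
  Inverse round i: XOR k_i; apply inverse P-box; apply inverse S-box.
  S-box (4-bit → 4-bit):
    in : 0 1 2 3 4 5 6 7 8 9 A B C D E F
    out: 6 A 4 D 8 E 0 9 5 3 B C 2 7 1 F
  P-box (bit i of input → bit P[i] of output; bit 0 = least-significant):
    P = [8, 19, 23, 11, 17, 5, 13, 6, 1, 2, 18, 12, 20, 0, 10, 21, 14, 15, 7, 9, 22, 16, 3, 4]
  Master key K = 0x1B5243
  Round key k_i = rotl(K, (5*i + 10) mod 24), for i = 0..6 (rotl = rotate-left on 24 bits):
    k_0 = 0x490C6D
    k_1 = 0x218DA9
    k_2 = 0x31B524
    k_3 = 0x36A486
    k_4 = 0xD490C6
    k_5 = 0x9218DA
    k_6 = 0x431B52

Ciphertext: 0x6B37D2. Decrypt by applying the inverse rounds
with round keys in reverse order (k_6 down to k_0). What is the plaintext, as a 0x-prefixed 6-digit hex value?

0x3B0519

s_0 = ciphertext = 0x6B37D2
s_1 = InvRound(s_0, k_6) = 0x62B621
s_2 = InvRound(s_1, k_5) = 0x35FE5B
s_3 = InvRound(s_2, k_4) = 0xF35C2B
s_4 = InvRound(s_3, k_3) = 0xDDC50B
s_5 = InvRound(s_4, k_2) = 0x8E1F00
s_6 = InvRound(s_5, k_1) = 0x051B90
s_7 = InvRound(s_6, k_0) = 0x3B0519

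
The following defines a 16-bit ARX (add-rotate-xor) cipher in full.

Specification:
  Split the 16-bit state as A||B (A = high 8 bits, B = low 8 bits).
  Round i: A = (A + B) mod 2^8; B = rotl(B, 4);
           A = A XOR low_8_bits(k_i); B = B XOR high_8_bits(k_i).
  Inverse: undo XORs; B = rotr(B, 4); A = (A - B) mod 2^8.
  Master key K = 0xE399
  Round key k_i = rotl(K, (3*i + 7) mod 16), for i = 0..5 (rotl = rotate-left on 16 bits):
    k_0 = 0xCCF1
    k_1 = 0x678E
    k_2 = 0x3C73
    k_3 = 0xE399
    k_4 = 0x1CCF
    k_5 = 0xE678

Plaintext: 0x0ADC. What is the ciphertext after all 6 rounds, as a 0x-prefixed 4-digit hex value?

s_0 = plaintext = 0x0ADC
s_1 = Round(s_0, k_0) = 0x1701
s_2 = Round(s_1, k_1) = 0x9677
s_3 = Round(s_2, k_2) = 0x7E4B
s_4 = Round(s_3, k_3) = 0x5057
s_5 = Round(s_4, k_4) = 0x6869
s_6 = Round(s_5, k_5) = 0xA970

0xA970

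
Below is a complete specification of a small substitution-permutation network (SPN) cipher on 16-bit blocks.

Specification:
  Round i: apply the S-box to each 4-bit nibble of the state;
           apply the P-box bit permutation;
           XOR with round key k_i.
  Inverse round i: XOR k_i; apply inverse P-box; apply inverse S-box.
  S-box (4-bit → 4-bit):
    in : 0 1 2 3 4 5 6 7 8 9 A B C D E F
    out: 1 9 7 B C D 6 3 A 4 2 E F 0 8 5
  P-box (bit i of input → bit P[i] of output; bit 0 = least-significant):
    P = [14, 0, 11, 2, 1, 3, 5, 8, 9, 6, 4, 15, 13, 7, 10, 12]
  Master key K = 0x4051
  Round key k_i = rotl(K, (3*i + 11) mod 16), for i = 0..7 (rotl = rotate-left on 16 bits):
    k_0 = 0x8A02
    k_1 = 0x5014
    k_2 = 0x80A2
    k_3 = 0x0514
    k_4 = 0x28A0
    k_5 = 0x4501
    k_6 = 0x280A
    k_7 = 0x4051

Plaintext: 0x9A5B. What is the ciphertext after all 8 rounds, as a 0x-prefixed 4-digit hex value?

s_0 = plaintext = 0x9A5B
s_1 = Round(s_0, k_0) = 0x8765
s_2 = Round(s_1, k_1) = 0x0AF8
s_3 = Round(s_2, k_2) = 0xA0C5
s_4 = Round(s_3, k_3) = 0x4EBA
s_5 = Round(s_4, k_4) = 0xBD89
s_6 = Round(s_5, k_5) = 0x5889
s_7 = Round(s_6, k_6) = 0x9542
s_8 = Round(s_7, k_7) = 0x8F60

0x8F60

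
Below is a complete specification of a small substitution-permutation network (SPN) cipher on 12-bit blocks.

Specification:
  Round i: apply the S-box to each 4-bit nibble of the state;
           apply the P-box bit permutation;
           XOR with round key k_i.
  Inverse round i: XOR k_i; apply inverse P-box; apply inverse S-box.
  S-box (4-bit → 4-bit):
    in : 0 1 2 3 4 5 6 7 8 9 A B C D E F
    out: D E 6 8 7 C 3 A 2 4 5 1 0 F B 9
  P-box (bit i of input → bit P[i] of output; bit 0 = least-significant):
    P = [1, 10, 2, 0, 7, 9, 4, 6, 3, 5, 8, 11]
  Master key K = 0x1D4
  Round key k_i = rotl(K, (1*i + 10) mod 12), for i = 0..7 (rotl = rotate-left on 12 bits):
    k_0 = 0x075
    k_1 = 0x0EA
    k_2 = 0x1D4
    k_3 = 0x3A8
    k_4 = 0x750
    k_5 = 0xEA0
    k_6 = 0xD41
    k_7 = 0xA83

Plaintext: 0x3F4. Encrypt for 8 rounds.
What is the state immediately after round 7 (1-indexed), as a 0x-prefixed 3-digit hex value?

0x9BF

s_0 = plaintext = 0x3F4
s_1 = Round(s_0, k_0) = 0xCB3
s_2 = Round(s_1, k_1) = 0x06B
s_3 = Round(s_2, k_2) = 0xA5E
s_4 = Round(s_3, k_3) = 0x6F3
s_5 = Round(s_4, k_4) = 0x7B9
s_6 = Round(s_5, k_5) = 0x604
s_7 = Round(s_6, k_6) = 0x9BF
s_8 = Round(s_7, k_7) = 0xB00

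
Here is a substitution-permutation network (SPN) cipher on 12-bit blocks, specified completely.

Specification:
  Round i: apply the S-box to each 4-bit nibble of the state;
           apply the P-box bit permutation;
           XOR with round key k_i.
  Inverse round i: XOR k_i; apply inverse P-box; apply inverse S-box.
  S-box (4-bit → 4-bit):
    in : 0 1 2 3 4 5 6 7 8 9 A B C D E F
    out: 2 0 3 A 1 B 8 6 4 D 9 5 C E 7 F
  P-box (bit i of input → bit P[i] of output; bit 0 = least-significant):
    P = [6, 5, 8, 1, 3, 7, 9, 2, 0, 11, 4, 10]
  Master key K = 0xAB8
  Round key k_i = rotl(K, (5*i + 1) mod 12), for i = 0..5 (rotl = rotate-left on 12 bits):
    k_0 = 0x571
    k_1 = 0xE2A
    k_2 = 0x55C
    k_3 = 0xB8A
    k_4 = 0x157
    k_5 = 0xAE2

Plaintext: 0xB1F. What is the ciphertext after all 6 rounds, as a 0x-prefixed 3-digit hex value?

s_0 = plaintext = 0xB1F
s_1 = Round(s_0, k_0) = 0x402
s_2 = Round(s_1, k_1) = 0xECB
s_3 = Round(s_2, k_2) = 0xE09
s_4 = Round(s_3, k_3) = 0x259
s_5 = Round(s_4, k_4) = 0x898
s_6 = Round(s_5, k_5) = 0x9FE

0x9FE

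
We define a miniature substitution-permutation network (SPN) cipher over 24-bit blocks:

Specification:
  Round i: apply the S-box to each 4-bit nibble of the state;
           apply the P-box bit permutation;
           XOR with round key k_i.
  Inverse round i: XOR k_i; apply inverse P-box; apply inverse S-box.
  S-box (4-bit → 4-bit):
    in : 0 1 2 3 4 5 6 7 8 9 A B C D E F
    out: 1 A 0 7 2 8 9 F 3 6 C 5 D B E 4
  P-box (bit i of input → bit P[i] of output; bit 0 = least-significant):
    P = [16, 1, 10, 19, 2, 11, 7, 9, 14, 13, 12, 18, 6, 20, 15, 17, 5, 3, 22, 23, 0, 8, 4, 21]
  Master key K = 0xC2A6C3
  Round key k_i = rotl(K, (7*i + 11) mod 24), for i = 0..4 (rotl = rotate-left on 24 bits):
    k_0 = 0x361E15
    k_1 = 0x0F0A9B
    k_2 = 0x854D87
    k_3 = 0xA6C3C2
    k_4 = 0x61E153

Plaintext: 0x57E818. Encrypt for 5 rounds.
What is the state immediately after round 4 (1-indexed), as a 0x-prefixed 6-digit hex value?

s_0 = plaintext = 0x57E818
s_1 = Round(s_0, k_0) = 0xC5F43F
s_2 = Round(s_1, k_1) = 0xAFA60E
s_3 = Round(s_2, k_2) = 0xEB8991
s_4 = Round(s_3, k_3) = 0xDEFA30
s_5 = Round(s_4, k_4) = 0x8478DE

0xDEFA30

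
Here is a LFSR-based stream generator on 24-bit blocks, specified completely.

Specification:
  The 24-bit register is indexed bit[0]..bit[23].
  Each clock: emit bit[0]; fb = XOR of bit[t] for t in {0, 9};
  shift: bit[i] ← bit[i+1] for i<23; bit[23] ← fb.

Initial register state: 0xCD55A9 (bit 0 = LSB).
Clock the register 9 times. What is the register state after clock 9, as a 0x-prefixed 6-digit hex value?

reg_0 = 0xCD55A9
clock 1: out=1, reg = 0xE6AAD4
clock 2: out=0, reg = 0xF3556A
clock 3: out=0, reg = 0x79AAB5
clock 4: out=1, reg = 0x3CD55A
clock 5: out=0, reg = 0x1E6AAD
clock 6: out=1, reg = 0x0F3556
clock 7: out=0, reg = 0x079AAB
clock 8: out=1, reg = 0x03CD55
clock 9: out=1, reg = 0x81E6AA

0x81E6AA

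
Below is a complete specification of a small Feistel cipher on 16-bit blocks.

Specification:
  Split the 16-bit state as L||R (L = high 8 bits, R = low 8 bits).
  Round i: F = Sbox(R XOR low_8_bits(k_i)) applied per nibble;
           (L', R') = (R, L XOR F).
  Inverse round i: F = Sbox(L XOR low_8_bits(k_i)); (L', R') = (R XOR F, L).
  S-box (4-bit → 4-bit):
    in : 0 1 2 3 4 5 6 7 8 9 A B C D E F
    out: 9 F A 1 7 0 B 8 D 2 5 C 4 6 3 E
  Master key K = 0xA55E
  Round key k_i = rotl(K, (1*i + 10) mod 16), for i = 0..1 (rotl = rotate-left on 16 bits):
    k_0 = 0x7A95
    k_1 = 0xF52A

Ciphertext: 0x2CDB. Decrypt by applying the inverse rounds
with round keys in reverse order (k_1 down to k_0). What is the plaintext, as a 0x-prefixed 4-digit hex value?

s_0 = ciphertext = 0x2CDB
s_1 = InvRound(s_0, k_1) = 0x402C
s_2 = InvRound(s_1, k_0) = 0x4C40

0x4C40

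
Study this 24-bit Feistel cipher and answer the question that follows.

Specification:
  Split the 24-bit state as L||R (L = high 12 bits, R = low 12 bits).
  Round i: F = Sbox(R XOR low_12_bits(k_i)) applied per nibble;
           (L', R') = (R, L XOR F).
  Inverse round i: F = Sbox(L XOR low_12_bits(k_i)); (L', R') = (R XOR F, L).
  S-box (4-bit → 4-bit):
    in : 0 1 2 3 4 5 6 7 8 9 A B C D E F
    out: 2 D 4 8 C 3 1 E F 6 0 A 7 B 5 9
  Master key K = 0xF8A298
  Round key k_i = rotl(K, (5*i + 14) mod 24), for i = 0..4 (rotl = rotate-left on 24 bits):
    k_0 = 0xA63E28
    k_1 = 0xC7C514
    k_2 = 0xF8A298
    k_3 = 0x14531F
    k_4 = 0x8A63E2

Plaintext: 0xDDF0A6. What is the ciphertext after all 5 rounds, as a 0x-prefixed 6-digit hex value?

0x04A68F

s_0 = plaintext = 0xDDF0A6
s_1 = Round(s_0, k_0) = 0x0A682A
s_2 = Round(s_1, k_1) = 0x82AB23
s_3 = Round(s_2, k_2) = 0xB23E80
s_4 = Round(s_3, k_3) = 0xE8004A
s_5 = Round(s_4, k_4) = 0x04A68F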